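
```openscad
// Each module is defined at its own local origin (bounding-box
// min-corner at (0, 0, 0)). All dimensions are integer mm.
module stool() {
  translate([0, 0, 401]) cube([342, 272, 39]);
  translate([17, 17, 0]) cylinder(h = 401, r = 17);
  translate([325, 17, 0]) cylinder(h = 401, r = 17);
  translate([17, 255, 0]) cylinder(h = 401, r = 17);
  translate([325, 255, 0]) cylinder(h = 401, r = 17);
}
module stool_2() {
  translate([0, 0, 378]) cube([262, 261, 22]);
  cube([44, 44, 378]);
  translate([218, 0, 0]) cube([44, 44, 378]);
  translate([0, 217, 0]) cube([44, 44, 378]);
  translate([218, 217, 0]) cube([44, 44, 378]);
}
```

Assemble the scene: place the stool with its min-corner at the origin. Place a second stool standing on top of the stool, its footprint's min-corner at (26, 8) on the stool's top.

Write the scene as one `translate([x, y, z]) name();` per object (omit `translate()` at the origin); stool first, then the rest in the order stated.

stool();
translate([26, 8, 440]) stool_2();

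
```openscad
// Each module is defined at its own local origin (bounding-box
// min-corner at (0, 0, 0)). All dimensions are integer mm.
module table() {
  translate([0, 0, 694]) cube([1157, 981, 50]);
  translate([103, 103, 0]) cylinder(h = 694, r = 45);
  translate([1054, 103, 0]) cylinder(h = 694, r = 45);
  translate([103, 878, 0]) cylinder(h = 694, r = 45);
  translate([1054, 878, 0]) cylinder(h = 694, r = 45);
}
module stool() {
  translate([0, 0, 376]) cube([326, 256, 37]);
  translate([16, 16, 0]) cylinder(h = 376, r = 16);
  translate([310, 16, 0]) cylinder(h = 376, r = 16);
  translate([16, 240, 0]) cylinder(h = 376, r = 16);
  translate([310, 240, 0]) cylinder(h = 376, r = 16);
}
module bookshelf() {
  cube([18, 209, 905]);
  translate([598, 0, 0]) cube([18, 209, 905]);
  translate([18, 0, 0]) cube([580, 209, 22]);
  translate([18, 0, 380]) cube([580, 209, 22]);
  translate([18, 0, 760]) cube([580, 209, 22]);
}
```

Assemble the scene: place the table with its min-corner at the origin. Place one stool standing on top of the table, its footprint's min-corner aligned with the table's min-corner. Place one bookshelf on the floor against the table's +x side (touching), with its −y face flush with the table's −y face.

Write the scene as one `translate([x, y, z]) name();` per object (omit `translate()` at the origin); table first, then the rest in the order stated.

table();
translate([0, 0, 744]) stool();
translate([1157, 0, 0]) bookshelf();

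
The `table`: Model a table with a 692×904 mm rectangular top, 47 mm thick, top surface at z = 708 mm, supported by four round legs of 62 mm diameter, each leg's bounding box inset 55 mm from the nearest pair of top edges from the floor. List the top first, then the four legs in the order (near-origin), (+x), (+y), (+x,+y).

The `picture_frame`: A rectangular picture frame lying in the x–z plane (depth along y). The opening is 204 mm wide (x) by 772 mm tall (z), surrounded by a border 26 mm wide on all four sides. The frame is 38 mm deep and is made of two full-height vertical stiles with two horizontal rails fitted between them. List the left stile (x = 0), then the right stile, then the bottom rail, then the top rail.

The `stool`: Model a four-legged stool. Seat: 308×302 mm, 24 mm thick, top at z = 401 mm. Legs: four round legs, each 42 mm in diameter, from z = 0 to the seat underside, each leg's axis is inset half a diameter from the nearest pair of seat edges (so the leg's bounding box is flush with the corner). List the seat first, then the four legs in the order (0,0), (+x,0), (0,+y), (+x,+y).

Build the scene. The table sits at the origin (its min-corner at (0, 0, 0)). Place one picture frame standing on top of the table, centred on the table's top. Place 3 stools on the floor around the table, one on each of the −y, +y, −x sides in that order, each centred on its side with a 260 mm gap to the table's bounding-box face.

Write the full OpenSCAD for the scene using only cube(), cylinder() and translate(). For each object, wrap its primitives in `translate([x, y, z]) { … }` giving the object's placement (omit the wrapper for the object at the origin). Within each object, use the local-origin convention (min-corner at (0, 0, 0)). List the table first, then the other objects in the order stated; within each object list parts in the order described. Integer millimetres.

translate([0, 0, 661]) cube([692, 904, 47]);
translate([86, 86, 0]) cylinder(h = 661, r = 31);
translate([606, 86, 0]) cylinder(h = 661, r = 31);
translate([86, 818, 0]) cylinder(h = 661, r = 31);
translate([606, 818, 0]) cylinder(h = 661, r = 31);
translate([218, 433, 708]) {
  cube([26, 38, 824]);
  translate([230, 0, 0]) cube([26, 38, 824]);
  translate([26, 0, 0]) cube([204, 38, 26]);
  translate([26, 0, 798]) cube([204, 38, 26]);
}
translate([192, -562, 0]) {
  translate([0, 0, 377]) cube([308, 302, 24]);
  translate([21, 21, 0]) cylinder(h = 377, r = 21);
  translate([287, 21, 0]) cylinder(h = 377, r = 21);
  translate([21, 281, 0]) cylinder(h = 377, r = 21);
  translate([287, 281, 0]) cylinder(h = 377, r = 21);
}
translate([192, 1164, 0]) {
  translate([0, 0, 377]) cube([308, 302, 24]);
  translate([21, 21, 0]) cylinder(h = 377, r = 21);
  translate([287, 21, 0]) cylinder(h = 377, r = 21);
  translate([21, 281, 0]) cylinder(h = 377, r = 21);
  translate([287, 281, 0]) cylinder(h = 377, r = 21);
}
translate([-568, 301, 0]) {
  translate([0, 0, 377]) cube([308, 302, 24]);
  translate([21, 21, 0]) cylinder(h = 377, r = 21);
  translate([287, 21, 0]) cylinder(h = 377, r = 21);
  translate([21, 281, 0]) cylinder(h = 377, r = 21);
  translate([287, 281, 0]) cylinder(h = 377, r = 21);
}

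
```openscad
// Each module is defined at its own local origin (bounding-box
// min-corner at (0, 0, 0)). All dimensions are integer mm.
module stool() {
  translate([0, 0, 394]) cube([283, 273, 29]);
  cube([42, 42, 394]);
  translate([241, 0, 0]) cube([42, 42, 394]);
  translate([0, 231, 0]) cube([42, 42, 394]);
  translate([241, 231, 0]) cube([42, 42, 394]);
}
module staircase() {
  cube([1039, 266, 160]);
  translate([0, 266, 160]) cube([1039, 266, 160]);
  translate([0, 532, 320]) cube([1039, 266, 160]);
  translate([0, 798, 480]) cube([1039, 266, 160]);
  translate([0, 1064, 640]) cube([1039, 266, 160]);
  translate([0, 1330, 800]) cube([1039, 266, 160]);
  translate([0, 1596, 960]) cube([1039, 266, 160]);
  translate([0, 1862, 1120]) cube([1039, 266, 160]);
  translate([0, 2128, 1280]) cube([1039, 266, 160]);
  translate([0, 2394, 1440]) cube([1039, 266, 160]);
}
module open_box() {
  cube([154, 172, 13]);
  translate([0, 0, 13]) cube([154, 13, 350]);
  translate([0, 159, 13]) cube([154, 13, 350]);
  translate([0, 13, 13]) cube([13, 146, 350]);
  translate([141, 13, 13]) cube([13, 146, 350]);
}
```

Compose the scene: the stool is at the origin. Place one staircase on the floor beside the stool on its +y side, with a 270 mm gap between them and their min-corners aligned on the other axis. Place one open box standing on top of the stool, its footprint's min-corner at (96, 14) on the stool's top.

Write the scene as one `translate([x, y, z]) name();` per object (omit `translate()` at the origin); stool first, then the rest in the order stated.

stool();
translate([0, 543, 0]) staircase();
translate([96, 14, 423]) open_box();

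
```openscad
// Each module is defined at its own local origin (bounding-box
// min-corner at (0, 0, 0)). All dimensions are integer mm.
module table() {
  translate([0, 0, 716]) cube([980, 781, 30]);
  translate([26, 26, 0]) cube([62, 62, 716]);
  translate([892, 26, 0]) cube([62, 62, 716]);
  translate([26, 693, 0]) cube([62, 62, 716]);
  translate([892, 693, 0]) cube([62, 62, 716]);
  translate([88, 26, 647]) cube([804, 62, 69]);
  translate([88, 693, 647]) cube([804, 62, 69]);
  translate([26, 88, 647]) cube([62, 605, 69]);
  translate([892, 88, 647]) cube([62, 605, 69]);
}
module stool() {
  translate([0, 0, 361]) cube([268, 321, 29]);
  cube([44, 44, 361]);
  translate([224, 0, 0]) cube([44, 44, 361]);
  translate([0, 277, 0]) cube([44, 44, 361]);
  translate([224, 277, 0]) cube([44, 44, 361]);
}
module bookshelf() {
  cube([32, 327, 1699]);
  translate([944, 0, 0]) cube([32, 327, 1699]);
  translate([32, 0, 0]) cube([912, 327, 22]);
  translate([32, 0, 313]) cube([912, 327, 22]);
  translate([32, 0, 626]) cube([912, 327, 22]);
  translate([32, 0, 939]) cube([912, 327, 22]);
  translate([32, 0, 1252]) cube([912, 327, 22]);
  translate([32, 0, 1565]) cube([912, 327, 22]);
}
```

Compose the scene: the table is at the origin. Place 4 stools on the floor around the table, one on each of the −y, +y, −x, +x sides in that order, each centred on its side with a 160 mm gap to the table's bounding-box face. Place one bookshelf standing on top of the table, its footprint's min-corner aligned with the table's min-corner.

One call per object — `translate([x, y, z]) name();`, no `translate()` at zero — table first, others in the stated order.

table();
translate([356, -481, 0]) stool();
translate([356, 941, 0]) stool();
translate([-428, 230, 0]) stool();
translate([1140, 230, 0]) stool();
translate([0, 0, 746]) bookshelf();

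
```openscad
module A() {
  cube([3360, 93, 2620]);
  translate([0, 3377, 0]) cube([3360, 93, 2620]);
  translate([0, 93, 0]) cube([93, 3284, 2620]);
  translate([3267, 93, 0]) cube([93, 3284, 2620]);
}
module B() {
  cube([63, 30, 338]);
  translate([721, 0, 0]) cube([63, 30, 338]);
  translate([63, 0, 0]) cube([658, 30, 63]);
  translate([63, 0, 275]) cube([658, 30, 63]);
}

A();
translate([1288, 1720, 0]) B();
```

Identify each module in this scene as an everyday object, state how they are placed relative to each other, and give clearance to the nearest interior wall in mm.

Clearances: x = 1195, y = 1627; minimum 1195 mm.

A is a house frame. B is a picture frame. The picture frame sits inside the house frame, centred. The clearance to the nearest interior wall is 1195 mm.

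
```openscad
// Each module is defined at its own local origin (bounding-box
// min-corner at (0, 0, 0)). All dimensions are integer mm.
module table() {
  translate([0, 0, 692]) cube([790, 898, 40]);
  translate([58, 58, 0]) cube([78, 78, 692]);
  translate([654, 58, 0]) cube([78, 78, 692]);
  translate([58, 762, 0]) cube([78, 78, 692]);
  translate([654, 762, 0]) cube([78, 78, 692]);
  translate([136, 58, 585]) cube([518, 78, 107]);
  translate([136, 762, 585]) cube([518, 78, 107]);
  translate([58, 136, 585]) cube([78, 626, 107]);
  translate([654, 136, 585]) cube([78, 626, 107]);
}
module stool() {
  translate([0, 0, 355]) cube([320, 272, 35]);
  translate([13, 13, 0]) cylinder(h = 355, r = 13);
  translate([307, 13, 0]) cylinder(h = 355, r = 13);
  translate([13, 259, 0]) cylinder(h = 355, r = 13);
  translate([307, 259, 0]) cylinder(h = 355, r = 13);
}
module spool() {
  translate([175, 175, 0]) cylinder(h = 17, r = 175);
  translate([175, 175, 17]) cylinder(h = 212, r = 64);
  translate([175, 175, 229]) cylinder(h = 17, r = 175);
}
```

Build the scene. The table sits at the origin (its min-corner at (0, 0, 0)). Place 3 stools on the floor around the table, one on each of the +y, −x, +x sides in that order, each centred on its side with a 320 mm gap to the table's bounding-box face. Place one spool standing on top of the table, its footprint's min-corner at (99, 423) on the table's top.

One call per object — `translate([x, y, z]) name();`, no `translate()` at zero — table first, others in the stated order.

table();
translate([235, 1218, 0]) stool();
translate([-640, 313, 0]) stool();
translate([1110, 313, 0]) stool();
translate([99, 423, 732]) spool();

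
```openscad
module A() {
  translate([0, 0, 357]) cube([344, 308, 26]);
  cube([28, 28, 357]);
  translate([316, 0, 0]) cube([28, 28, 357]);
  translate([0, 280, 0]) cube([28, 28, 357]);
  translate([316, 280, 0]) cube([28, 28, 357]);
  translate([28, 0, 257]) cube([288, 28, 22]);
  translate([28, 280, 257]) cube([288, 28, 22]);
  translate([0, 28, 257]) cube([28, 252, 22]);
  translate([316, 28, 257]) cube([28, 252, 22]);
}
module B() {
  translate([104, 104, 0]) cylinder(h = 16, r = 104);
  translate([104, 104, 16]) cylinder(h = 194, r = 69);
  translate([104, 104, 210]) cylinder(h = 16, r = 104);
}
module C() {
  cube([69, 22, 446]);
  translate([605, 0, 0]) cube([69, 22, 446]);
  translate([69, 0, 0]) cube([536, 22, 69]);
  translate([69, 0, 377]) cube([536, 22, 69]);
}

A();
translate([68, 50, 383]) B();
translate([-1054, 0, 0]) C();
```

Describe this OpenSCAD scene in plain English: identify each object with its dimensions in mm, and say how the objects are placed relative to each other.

A is a simple wooden stool: a rectangular seat 344 mm (x) by 308 mm (y), 26 mm thick, top face at z = 383 mm, on four square legs, each 28×28 mm in cross-section. The legs rest on z = 0, each flush with a corner of the seat. Four stretchers, 28 mm wide and 22 mm tall, connect adjacent legs with their undersides at z = 257 mm, each running between the inner faces of the legs it joins and aligned with the legs' outer faces on the other axis.

B is a spool: two coaxial disc flanges of radius 104 mm and thickness 16 mm, joined by a core cylinder of radius 69 mm and height 194 mm. The lower flange rests on z = 0 and the three cylinders share a vertical axis.

C is a picture frame with a 536×308 mm rectangular opening (x by z) and a uniform 69 mm border on every side. Frame depth is 22 mm along y. It is built from two vertical stiles running the full outside height and two horizontal rails spanning the gap between the stiles.

The spool is on top of the stool, centred. The picture frame is on the floor beside the stool on its −x side.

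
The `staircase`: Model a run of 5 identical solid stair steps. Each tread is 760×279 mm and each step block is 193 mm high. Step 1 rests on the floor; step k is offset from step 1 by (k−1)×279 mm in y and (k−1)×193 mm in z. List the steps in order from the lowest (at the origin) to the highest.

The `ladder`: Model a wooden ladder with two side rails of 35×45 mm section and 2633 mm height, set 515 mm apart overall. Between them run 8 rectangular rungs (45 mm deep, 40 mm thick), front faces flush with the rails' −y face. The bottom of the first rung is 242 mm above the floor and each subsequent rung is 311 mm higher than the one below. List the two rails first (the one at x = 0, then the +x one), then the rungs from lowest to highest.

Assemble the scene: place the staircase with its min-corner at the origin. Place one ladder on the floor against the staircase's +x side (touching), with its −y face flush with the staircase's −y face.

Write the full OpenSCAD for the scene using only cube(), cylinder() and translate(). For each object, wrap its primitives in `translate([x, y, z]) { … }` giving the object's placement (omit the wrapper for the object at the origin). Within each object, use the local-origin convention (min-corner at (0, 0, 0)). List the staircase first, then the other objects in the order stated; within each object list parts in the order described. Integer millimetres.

cube([760, 279, 193]);
translate([0, 279, 193]) cube([760, 279, 193]);
translate([0, 558, 386]) cube([760, 279, 193]);
translate([0, 837, 579]) cube([760, 279, 193]);
translate([0, 1116, 772]) cube([760, 279, 193]);
translate([760, 0, 0]) {
  cube([35, 45, 2633]);
  translate([480, 0, 0]) cube([35, 45, 2633]);
  translate([35, 0, 242]) cube([445, 45, 40]);
  translate([35, 0, 553]) cube([445, 45, 40]);
  translate([35, 0, 864]) cube([445, 45, 40]);
  translate([35, 0, 1175]) cube([445, 45, 40]);
  translate([35, 0, 1486]) cube([445, 45, 40]);
  translate([35, 0, 1797]) cube([445, 45, 40]);
  translate([35, 0, 2108]) cube([445, 45, 40]);
  translate([35, 0, 2419]) cube([445, 45, 40]);
}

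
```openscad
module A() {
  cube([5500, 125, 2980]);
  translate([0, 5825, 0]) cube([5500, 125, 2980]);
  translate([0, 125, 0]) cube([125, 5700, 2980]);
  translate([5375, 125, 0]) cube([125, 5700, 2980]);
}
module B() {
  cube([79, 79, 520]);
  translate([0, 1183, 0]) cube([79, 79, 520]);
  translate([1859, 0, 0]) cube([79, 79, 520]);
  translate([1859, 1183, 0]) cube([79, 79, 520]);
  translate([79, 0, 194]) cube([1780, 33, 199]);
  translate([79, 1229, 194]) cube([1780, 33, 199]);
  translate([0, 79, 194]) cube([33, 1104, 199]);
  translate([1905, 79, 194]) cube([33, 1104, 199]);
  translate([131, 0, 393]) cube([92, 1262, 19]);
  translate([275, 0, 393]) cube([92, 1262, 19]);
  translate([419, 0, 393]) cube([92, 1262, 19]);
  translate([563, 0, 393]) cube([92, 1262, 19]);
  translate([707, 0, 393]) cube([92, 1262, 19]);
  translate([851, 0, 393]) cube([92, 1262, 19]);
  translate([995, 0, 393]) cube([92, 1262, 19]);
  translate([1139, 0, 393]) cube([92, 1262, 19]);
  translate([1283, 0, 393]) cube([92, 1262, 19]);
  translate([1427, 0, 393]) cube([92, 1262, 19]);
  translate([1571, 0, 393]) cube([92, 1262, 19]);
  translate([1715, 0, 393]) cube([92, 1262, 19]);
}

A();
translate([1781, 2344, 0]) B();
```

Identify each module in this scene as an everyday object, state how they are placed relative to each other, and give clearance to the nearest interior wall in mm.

A is a house frame. B is a bed frame. The bed frame sits inside the house frame, centred. The clearance to the nearest interior wall is 1656 mm.

Clearances: x = 1656, y = 2219; minimum 1656 mm.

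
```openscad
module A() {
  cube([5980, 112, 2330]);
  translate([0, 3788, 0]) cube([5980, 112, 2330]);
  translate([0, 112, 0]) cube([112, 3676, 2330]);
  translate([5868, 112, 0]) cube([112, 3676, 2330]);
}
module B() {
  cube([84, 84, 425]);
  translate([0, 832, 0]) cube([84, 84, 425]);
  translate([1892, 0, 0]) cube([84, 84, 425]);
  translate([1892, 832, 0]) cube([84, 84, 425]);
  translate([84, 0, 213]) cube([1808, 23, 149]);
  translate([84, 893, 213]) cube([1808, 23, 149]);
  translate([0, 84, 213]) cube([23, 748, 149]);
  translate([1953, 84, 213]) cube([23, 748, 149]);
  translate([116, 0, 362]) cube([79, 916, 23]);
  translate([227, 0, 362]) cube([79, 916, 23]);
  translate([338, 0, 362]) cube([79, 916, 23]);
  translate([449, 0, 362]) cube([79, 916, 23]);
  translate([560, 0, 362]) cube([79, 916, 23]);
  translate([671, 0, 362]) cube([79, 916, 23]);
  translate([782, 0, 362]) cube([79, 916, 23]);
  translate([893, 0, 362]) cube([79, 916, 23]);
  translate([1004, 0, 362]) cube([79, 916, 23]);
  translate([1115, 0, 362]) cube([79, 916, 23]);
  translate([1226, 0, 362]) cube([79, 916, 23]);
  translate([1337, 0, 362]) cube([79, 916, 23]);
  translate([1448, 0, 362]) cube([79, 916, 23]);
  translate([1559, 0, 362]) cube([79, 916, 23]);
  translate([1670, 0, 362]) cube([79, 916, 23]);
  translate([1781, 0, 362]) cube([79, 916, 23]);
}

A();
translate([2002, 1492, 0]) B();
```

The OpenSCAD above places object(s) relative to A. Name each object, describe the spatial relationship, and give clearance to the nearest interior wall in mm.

Clearances: x = 1890, y = 1380; minimum 1380 mm.

A is a house frame. B is a bed frame. The bed frame sits inside the house frame, centred. The clearance to the nearest interior wall is 1380 mm.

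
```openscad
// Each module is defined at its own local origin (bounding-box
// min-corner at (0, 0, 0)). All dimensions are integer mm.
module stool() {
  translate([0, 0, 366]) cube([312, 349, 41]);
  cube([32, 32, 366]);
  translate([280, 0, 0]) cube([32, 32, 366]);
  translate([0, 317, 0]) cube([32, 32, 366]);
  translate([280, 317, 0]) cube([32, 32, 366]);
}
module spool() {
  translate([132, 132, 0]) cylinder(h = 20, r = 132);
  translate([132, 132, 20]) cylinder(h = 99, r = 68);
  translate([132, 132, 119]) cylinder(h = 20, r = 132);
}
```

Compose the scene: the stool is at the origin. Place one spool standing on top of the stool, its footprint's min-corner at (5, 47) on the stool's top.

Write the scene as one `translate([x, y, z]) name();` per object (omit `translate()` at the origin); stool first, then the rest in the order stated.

stool();
translate([5, 47, 407]) spool();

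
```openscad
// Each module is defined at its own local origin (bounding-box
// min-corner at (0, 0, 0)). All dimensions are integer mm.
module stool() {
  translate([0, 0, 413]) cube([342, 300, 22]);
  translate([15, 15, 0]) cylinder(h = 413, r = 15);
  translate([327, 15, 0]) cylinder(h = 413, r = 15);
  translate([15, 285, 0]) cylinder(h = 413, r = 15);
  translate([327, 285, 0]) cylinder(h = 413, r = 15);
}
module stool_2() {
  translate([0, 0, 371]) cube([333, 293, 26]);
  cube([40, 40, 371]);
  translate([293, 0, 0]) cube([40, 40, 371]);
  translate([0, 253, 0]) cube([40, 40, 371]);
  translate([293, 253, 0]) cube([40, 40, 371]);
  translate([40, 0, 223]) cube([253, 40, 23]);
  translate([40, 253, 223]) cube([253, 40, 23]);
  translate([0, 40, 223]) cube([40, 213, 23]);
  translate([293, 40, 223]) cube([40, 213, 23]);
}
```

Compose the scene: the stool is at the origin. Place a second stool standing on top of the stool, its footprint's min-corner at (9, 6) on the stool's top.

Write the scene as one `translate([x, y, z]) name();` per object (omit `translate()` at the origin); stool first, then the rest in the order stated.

stool();
translate([9, 6, 435]) stool_2();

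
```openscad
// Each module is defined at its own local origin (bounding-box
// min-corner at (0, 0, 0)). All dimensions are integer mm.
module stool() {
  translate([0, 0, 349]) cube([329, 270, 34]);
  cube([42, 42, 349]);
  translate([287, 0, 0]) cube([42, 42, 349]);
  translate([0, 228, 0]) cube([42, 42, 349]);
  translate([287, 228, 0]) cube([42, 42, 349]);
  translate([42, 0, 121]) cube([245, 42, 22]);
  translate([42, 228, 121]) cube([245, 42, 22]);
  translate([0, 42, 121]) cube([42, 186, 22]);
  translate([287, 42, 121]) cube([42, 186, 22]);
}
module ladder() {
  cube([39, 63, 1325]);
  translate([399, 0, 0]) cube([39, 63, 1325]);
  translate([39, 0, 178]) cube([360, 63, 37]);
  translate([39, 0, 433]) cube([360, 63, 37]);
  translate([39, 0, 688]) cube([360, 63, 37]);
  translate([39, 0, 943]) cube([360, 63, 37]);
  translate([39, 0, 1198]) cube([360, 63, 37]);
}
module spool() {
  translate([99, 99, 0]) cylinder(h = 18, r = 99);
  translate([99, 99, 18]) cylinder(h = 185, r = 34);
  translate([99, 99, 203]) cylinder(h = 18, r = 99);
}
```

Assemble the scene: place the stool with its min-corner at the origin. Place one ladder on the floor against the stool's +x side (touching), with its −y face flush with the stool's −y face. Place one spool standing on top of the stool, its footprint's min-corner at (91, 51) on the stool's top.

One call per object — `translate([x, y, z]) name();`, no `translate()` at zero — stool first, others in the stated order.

stool();
translate([329, 0, 0]) ladder();
translate([91, 51, 383]) spool();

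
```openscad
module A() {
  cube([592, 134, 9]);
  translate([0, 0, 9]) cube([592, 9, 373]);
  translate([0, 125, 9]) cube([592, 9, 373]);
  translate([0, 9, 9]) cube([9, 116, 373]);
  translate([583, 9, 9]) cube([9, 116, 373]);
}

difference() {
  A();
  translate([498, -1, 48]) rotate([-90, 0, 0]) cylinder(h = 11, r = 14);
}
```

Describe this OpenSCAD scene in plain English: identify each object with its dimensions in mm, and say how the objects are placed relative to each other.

A is an open-topped rectangular box: outside dimensions 592×134×382 mm, with a uniform wall and base thickness of 9 mm. The base is a full 592×134 slab on the floor; four walls sit on top of the base. The front and back walls (the −y and +y sides) span the full width; the two side walls fit between them.

The open box has a circular hole of radius 14 mm through its front wall, centred at (x = 498, z = 48).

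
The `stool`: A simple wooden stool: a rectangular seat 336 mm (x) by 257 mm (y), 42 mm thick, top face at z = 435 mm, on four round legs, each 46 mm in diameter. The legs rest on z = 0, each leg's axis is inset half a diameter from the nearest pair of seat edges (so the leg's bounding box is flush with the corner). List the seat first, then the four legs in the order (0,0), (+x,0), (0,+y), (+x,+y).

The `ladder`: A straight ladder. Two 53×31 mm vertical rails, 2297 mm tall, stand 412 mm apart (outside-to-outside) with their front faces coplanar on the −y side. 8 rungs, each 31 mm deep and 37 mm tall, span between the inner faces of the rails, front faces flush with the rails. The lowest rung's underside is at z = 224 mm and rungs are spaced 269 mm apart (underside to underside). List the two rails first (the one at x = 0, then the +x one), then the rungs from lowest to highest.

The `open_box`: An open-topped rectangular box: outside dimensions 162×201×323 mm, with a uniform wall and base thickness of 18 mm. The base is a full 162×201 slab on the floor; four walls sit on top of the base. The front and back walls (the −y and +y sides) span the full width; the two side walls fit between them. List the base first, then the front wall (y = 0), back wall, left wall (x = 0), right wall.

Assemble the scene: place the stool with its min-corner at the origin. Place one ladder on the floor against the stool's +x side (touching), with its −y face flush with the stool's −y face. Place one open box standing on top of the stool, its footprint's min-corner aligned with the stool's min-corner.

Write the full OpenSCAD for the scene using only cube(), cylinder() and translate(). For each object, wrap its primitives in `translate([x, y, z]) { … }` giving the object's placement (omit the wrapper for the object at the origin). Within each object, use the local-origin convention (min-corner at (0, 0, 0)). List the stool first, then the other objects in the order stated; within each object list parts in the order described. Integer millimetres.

translate([0, 0, 393]) cube([336, 257, 42]);
translate([23, 23, 0]) cylinder(h = 393, r = 23);
translate([313, 23, 0]) cylinder(h = 393, r = 23);
translate([23, 234, 0]) cylinder(h = 393, r = 23);
translate([313, 234, 0]) cylinder(h = 393, r = 23);
translate([336, 0, 0]) {
  cube([53, 31, 2297]);
  translate([359, 0, 0]) cube([53, 31, 2297]);
  translate([53, 0, 224]) cube([306, 31, 37]);
  translate([53, 0, 493]) cube([306, 31, 37]);
  translate([53, 0, 762]) cube([306, 31, 37]);
  translate([53, 0, 1031]) cube([306, 31, 37]);
  translate([53, 0, 1300]) cube([306, 31, 37]);
  translate([53, 0, 1569]) cube([306, 31, 37]);
  translate([53, 0, 1838]) cube([306, 31, 37]);
  translate([53, 0, 2107]) cube([306, 31, 37]);
}
translate([0, 0, 435]) {
  cube([162, 201, 18]);
  translate([0, 0, 18]) cube([162, 18, 305]);
  translate([0, 183, 18]) cube([162, 18, 305]);
  translate([0, 18, 18]) cube([18, 165, 305]);
  translate([144, 18, 18]) cube([18, 165, 305]);
}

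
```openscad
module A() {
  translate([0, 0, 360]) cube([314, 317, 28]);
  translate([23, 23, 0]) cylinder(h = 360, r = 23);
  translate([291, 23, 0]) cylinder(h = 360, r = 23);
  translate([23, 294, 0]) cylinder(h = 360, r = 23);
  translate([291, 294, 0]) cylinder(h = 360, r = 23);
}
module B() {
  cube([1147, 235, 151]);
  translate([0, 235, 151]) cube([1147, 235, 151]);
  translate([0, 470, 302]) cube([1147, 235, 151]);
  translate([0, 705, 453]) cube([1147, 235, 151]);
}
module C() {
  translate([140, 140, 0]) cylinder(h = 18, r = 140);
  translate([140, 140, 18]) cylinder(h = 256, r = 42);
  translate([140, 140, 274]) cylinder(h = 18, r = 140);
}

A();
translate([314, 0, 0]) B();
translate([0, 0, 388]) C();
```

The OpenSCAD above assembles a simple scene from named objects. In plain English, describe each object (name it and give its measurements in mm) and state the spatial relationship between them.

A is a four-legged stool. The seat is a 314×317×28 mm slab whose top surface is at z = 388 mm; four round legs, each 46 mm in diameter, run from the floor (z = 0) to the underside of the seat, each leg's axis is inset half a diameter from the nearest pair of seat edges (so the leg's bounding box is flush with the corner).

B is a straight staircase of 4 solid steps. Each step is 1147 mm wide (x), 235 mm deep (y, the going) and 151 mm tall (the rise). The first step rests on the floor; each subsequent step sits one going further in +y and one rise higher in +z, directly behind and above the previous step with no overlap.

C is a spool: two coaxial disc flanges of radius 140 mm and thickness 18 mm, joined by a core cylinder of radius 42 mm and height 256 mm. The lower flange rests on z = 0 and the three cylinders share a vertical axis.

The staircase is against the stool's +x side, with their −y faces flush. The spool is on top of the stool.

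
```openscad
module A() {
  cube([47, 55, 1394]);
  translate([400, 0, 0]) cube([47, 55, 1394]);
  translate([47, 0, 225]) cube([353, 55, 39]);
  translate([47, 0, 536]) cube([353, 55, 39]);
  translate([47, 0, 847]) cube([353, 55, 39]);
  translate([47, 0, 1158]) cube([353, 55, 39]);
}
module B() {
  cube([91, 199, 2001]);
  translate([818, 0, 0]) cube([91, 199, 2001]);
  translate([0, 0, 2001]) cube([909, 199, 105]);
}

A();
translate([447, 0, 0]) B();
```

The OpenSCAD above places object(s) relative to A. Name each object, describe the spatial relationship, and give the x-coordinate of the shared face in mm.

A is a ladder. B is a door frame. The door frame is against the ladder's +x side, with their −y faces flush. The x-coordinate of the shared face is 447 mm.

The ladder's +x face and the door frame's −x face are both at x = 447 mm.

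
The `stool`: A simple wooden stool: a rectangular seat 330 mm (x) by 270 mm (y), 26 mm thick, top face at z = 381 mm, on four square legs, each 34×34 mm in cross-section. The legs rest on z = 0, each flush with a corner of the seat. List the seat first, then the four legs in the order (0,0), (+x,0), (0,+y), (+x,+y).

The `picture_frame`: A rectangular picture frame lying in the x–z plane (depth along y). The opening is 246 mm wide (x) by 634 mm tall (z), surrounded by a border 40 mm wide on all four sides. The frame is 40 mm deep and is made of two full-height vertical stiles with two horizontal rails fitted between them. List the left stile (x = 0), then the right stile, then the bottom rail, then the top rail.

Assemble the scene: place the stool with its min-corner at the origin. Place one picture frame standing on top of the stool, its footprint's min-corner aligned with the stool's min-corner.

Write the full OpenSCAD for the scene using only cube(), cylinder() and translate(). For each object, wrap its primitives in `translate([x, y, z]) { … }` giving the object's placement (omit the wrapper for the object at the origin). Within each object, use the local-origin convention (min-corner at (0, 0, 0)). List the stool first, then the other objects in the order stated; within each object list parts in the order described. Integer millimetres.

translate([0, 0, 355]) cube([330, 270, 26]);
cube([34, 34, 355]);
translate([296, 0, 0]) cube([34, 34, 355]);
translate([0, 236, 0]) cube([34, 34, 355]);
translate([296, 236, 0]) cube([34, 34, 355]);
translate([0, 0, 381]) {
  cube([40, 40, 714]);
  translate([286, 0, 0]) cube([40, 40, 714]);
  translate([40, 0, 0]) cube([246, 40, 40]);
  translate([40, 0, 674]) cube([246, 40, 40]);
}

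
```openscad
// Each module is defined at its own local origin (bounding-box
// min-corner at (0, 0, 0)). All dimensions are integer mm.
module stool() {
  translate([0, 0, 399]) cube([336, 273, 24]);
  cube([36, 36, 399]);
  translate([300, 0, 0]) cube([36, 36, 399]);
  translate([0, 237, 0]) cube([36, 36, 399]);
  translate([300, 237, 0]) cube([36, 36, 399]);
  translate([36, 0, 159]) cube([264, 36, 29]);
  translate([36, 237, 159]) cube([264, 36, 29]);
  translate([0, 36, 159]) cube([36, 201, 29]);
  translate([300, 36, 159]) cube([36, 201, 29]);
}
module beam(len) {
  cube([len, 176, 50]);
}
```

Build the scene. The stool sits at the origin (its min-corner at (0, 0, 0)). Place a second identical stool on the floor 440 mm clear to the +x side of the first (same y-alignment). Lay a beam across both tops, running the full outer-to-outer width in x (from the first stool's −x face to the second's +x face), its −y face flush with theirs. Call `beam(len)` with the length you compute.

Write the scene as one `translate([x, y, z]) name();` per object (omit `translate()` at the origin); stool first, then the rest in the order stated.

stool();
translate([776, 0, 0]) stool();
translate([0, 0, 423]) beam(1112);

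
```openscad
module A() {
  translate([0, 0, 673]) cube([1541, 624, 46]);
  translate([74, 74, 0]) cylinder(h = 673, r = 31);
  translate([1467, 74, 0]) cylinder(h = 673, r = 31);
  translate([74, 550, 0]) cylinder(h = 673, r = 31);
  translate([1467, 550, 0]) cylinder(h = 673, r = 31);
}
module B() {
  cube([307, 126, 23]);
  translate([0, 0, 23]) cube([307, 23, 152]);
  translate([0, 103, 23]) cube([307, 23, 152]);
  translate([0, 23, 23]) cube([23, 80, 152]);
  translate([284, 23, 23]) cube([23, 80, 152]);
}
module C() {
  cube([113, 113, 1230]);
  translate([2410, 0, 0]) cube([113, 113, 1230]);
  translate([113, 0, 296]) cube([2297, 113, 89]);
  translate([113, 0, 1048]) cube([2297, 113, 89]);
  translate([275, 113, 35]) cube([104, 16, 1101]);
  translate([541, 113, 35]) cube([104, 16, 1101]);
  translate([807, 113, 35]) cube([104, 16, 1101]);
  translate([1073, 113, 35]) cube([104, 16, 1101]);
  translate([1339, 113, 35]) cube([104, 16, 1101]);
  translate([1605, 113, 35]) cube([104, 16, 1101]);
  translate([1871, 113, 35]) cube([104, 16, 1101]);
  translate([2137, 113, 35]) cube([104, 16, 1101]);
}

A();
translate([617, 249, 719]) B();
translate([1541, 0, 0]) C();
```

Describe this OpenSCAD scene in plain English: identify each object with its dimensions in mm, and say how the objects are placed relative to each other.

A is a table with a 1541×624 mm rectangular top, 46 mm thick, top surface at z = 719 mm, supported by four round legs of 62 mm diameter, each leg's bounding box inset 43 mm from the nearest pair of top edges, running from the floor.

B is an open-topped rectangular box: outside dimensions 307×126×175 mm, with a uniform wall and base thickness of 23 mm. The base is a full 307×126 slab on the floor; four walls sit on top of the base. The front and back walls (the −y and +y sides) span the full width; the two side walls fit between them.

C is a fence section. Two 113×113 mm posts, 1230 mm tall, stand on the floor with a clear span of 2297 mm between their inner faces. Two horizontal rails of 113×89 mm section span the gap between the posts with their undersides at z = 296 mm and z = 1048 mm, flush with the posts' −y face. 8 pickets, each 104 mm wide, 16 mm thick and 1101 mm tall, are fixed to the +y face of the rails with their bottoms at z = 35 mm, evenly spaced across the span with equal gaps (rounded down to the nearest mm) at the −x end and between each pair — any rounding remainder accumulates at the +x end.

The open box is on top of the table, centred. The fence section is against the table's +x side, with their −y faces flush.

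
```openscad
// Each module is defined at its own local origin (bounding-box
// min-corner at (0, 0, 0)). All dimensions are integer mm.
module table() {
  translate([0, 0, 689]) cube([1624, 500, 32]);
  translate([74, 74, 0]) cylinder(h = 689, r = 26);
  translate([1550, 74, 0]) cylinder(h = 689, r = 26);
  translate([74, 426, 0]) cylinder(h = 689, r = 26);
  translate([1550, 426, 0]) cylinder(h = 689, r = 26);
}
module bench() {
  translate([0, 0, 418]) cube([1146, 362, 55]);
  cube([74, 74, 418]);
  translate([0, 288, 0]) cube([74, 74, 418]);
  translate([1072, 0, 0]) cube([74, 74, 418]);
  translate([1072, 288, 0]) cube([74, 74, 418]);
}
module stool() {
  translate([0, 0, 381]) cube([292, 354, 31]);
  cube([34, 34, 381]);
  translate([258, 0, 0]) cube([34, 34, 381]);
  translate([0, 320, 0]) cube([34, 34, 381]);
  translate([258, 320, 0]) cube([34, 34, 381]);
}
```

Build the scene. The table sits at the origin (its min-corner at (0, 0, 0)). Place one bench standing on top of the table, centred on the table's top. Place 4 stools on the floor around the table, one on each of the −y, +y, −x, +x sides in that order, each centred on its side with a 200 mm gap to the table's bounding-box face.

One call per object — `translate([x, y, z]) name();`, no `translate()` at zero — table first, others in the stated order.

table();
translate([239, 69, 721]) bench();
translate([666, -554, 0]) stool();
translate([666, 700, 0]) stool();
translate([-492, 73, 0]) stool();
translate([1824, 73, 0]) stool();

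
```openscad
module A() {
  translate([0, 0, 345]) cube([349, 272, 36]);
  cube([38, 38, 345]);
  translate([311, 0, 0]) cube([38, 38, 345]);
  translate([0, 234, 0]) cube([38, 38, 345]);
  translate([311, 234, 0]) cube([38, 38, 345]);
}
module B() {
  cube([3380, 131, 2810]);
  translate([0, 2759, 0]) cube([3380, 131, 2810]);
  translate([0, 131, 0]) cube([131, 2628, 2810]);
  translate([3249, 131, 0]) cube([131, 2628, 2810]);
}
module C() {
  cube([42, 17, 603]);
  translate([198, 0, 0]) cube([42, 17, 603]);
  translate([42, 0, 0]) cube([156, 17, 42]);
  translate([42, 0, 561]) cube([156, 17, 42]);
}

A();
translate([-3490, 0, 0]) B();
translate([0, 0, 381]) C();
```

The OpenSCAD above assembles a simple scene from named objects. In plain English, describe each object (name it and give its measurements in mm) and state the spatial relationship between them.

A is a four-legged stool. The seat is 349×272 mm, 36 mm thick, top at z = 381 mm. It stands on four square legs, each 38×38 mm in cross-section, from z = 0 to the seat underside, each flush with a corner of the seat.

B is the wall frame of a small rectangular building: four walls, each 2810 mm tall and 131 mm thick, enclosing a footprint 3380 mm (x) by 2890 mm (y) outside-to-outside, with no floor or roof. The front and back walls (the −y and +y sides) span the full width; the two side walls fit between them.

C is a picture frame with a 156×519 mm rectangular opening (x by z) and a uniform 42 mm border on every side. Frame depth is 17 mm along y. It is built from two vertical stiles running the full outside height and two horizontal rails spanning the gap between the stiles.

The house frame is on the floor beside the stool on its −x side. The picture frame is on top of the stool.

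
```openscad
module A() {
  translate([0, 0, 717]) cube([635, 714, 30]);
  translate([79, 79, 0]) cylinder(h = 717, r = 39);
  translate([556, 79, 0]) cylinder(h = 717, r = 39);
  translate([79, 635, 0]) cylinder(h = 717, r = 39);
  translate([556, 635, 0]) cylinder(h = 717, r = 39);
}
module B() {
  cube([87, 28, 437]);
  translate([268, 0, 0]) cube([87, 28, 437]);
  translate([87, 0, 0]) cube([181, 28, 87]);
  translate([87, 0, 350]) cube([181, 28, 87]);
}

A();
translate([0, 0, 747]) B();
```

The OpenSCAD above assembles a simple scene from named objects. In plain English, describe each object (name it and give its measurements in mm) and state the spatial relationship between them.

A is a rectangular dining table. The top is 635×714×30 mm with its upper surface at z = 747 mm. It stands on four round legs of 78 mm diameter, each leg's bounding box inset 40 mm from the nearest pair of top edges, running from the floor to the underside of the top.

B is a picture frame with a 181×263 mm rectangular opening (x by z) and a uniform 87 mm border on every side. Frame depth is 28 mm along y. It is built from two vertical stiles running the full outside height and two horizontal rails spanning the gap between the stiles.

The picture frame is on top of the table.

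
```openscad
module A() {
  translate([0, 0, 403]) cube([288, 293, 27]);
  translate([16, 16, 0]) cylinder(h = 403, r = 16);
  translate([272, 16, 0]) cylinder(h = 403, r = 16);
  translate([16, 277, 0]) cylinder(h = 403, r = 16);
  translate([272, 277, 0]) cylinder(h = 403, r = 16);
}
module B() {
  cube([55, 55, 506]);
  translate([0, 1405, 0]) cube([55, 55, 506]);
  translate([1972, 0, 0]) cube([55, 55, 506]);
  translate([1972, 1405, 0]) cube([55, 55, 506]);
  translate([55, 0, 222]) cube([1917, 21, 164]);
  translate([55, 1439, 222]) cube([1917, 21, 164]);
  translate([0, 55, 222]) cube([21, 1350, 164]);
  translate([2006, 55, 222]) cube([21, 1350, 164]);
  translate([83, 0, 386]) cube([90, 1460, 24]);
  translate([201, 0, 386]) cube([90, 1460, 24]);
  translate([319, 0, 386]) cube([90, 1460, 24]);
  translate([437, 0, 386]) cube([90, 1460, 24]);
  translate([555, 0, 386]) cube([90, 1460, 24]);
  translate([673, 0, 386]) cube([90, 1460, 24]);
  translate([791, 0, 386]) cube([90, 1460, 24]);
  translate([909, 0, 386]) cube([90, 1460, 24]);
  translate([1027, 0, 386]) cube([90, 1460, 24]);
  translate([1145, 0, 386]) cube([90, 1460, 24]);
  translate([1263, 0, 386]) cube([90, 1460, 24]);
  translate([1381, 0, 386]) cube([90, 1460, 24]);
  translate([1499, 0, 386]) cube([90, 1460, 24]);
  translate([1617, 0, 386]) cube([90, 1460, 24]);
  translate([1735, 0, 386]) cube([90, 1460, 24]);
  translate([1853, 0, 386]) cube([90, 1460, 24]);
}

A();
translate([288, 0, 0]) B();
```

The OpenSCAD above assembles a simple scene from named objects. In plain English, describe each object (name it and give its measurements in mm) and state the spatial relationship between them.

A is a simple wooden stool: a rectangular seat 288 mm (x) by 293 mm (y), 27 mm thick, top face at z = 430 mm, on four round legs, each 32 mm in diameter. The legs rest on z = 0, each leg's axis is inset half a diameter from the nearest pair of seat edges (so the leg's bounding box is flush with the corner).

B is a bed frame 2027 mm long (x) by 1460 mm wide (y). Four 55×55 mm corner posts, 506 mm tall, at the corners of the footprint. Four rails of 21 mm thickness and 164 mm height run between adjacent posts with their undersides at z = 222 mm, their outer faces flush with the outside of the frame (the two x-running rails run between the posts' inner faces; the two y-running rails run between the posts' inner faces). 16 slats, each 90 mm wide (x) and 24 mm thick, lie across the top of the two x-running rails, running the full 1460 mm width of the frame in y; the slats are evenly spaced along x between the inner faces of the end posts with equal gaps (rounded down to the nearest mm) at the −x end and between each pair — any rounding remainder accumulates at the +x end.

The bed frame is against the stool's +x side, with their −y faces flush.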